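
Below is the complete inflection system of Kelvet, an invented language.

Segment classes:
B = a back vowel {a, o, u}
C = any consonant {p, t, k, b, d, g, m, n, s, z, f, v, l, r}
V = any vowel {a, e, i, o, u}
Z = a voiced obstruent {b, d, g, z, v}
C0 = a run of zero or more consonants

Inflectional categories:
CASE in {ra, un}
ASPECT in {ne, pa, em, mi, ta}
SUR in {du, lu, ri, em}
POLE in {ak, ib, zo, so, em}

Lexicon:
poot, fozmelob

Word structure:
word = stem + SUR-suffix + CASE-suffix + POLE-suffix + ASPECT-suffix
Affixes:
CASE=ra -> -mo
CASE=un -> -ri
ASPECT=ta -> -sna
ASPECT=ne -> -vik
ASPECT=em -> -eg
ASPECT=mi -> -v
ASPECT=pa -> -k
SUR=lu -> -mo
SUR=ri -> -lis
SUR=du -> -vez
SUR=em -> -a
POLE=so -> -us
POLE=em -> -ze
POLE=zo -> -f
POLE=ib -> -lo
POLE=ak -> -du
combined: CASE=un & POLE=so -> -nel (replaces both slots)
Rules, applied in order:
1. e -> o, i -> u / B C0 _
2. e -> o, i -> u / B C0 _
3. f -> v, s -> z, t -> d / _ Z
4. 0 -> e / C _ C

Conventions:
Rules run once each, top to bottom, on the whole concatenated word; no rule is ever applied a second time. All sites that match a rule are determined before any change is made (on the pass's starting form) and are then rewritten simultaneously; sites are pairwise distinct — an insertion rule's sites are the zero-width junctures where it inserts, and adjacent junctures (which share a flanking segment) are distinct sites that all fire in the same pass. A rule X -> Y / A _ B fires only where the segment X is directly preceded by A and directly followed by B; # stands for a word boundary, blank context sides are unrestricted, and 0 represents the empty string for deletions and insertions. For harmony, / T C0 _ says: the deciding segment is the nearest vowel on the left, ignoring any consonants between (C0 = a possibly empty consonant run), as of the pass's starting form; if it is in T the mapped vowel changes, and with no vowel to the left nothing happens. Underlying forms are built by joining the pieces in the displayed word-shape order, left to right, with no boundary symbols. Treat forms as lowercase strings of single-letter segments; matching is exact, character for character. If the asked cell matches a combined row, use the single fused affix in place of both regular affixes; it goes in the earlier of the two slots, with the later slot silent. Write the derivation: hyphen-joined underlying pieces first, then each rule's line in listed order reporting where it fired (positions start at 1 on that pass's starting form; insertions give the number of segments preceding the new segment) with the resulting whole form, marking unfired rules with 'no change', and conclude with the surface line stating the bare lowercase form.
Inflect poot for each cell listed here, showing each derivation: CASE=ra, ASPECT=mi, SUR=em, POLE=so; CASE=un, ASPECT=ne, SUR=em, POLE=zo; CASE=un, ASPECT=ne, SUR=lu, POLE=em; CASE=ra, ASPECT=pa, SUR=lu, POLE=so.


cell CASE=ra, ASPECT=mi, SUR=em, POLE=so:
underlying: poot-a-mo-us-v
1. e -> o, i -> u / B C0 _: no change
2. e -> o, i -> u / B C0 _: no change
3. f -> v, s -> z, t -> d / _ Z: fires at position(s) 9: pootamouzv
4. 0 -> e / C _ C: inserts after position(s) 9: pootamouzev
surface: pootamouzev

cell CASE=un, ASPECT=ne, SUR=em, POLE=zo:
underlying: poot-a-ri-f-vik
1. e -> o, i -> u / B C0 _: fires at position(s) 7: pootarufvik
2. e -> o, i -> u / B C0 _: fires at position(s) 10: pootarufvuk
3. f -> v, s -> z, t -> d / _ Z: fires at position(s) 8: pootaruvvuk
4. 0 -> e / C _ C: inserts after position(s) 8: pootaruvevuk
surface: pootaruvevuk

cell CASE=un, ASPECT=ne, SUR=lu, POLE=em:
underlying: poot-mo-ri-ze-vik
1. e -> o, i -> u / B C0 _: fires at position(s) 8: pootmoruzevik
2. e -> o, i -> u / B C0 _: fires at position(s) 10: pootmoruzovik
3. f -> v, s -> z, t -> d / _ Z: no change
4. 0 -> e / C _ C: inserts after position(s) 4: pootemoruzovik
surface: pootemoruzovik

cell CASE=ra, ASPECT=pa, SUR=lu, POLE=so:
underlying: poot-mo-mo-us-k
1. e -> o, i -> u / B C0 _: no change
2. e -> o, i -> u / B C0 _: no change
3. f -> v, s -> z, t -> d / _ Z: no change
4. 0 -> e / C _ C: inserts after position(s) 4, 10: pootemomousek
surface: pootemomousek


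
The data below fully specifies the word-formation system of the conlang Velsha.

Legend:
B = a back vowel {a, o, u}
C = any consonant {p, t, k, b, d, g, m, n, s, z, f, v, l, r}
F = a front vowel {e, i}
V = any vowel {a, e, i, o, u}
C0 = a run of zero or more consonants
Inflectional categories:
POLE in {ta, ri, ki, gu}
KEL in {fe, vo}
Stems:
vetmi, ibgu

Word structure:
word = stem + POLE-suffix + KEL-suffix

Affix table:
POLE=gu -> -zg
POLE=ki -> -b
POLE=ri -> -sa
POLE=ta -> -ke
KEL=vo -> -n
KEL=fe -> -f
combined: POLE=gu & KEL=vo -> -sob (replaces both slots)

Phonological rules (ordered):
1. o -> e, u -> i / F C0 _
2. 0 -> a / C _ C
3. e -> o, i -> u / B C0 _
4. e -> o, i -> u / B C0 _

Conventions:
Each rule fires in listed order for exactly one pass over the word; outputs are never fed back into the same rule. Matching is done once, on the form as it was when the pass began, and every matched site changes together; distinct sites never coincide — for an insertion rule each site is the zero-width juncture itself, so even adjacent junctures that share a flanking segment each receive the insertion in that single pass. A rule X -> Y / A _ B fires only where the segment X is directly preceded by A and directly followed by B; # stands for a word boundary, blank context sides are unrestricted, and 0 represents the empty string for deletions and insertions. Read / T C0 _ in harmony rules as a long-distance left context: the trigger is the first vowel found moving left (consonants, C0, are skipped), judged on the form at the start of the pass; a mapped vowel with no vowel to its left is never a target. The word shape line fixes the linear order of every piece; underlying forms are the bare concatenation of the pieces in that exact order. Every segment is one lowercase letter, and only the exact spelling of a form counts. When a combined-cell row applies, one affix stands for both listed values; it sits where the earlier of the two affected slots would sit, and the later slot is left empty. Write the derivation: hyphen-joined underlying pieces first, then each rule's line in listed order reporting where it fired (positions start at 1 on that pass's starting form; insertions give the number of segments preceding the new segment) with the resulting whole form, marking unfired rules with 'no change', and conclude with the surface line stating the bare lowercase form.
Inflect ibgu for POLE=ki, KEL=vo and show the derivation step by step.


underlying: ibgu-b-n
1. o -> e, u -> i / F C0 _: fires at position(s) 4: ibgibn
2. 0 -> a / C _ C: inserts after position(s) 2, 5: ibagiban
3. e -> o, i -> u / B C0 _: fires at position(s) 5: ibaguban
4. e -> o, i -> u / B C0 _: no change
surface: ibaguban


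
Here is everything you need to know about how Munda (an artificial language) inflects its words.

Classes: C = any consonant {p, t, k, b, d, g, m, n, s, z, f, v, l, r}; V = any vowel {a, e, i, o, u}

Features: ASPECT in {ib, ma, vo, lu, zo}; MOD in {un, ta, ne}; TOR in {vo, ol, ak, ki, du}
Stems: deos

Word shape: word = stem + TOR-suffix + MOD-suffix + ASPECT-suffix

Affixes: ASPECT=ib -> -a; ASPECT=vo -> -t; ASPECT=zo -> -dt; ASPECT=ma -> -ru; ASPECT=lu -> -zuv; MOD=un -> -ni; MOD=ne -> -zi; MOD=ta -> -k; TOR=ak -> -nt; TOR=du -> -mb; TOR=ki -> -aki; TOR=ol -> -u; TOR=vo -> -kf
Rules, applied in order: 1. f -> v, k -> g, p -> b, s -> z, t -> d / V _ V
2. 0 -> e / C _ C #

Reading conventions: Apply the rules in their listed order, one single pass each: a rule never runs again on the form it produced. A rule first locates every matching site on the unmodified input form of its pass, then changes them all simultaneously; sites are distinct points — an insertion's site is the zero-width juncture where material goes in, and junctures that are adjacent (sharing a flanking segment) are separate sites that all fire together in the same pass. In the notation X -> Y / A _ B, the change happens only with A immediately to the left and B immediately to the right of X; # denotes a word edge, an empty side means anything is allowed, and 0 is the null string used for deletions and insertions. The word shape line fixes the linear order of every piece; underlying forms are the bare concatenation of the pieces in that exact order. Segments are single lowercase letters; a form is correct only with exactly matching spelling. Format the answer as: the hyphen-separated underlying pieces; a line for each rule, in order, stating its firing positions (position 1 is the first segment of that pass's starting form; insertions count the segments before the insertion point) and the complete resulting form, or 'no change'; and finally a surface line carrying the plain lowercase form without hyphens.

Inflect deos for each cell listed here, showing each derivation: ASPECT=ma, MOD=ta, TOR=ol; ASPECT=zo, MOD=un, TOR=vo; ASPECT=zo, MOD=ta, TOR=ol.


cell ASPECT=ma, MOD=ta, TOR=ol:
underlying: deos-u-k-ru
1. f -> v, k -> g, p -> b, s -> z, t -> d / V _ V: fires at position(s) 4: deozukru
2. 0 -> e / C _ C #: no change
surface: deozukru

cell ASPECT=zo, MOD=un, TOR=vo:
underlying: deos-kf-ni-dt
1. f -> v, k -> g, p -> b, s -> z, t -> d / V _ V: no change
2. 0 -> e / C _ C #: inserts after position(s) 9: deoskfnidet
surface: deoskfnidet

cell ASPECT=zo, MOD=ta, TOR=ol:
underlying: deos-u-k-dt
1. f -> v, k -> g, p -> b, s -> z, t -> d / V _ V: fires at position(s) 4: deozukdt
2. 0 -> e / C _ C #: inserts after position(s) 7: deozukdet
surface: deozukdet


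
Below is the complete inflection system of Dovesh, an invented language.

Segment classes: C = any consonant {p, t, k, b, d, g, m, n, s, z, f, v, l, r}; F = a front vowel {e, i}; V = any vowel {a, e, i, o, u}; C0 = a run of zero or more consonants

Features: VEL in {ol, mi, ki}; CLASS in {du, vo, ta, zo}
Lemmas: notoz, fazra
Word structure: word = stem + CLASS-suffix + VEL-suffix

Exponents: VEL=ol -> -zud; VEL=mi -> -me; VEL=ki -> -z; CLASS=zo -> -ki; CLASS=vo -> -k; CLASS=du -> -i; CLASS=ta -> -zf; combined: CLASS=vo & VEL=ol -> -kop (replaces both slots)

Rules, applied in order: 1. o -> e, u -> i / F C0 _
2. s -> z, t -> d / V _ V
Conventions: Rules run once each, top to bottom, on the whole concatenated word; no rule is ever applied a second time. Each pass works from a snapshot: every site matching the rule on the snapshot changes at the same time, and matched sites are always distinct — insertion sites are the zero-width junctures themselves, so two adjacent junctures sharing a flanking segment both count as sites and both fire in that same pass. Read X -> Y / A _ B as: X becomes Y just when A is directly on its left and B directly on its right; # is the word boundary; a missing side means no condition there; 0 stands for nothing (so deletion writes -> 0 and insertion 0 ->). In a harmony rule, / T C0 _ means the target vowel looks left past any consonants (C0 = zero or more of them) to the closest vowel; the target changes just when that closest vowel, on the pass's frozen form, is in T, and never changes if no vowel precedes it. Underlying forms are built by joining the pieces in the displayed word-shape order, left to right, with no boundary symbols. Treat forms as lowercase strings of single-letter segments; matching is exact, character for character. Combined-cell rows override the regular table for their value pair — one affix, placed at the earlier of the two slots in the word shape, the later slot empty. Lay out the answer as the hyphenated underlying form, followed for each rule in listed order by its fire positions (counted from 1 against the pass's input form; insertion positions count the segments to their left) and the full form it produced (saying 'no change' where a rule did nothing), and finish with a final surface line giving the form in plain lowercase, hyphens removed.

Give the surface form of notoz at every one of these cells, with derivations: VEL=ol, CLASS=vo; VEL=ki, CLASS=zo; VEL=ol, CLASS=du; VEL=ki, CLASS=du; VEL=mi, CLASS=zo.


cell VEL=ol, CLASS=vo:
underlying: notoz-kop
1. o -> e, u -> i / F C0 _: no change
2. s -> z, t -> d / V _ V: fires at position(s) 3: nodozkop
surface: nodozkop

cell VEL=ki, CLASS=zo:
underlying: notoz-ki-z
1. o -> e, u -> i / F C0 _: no change
2. s -> z, t -> d / V _ V: fires at position(s) 3: nodozkiz
surface: nodozkiz

cell VEL=ol, CLASS=du:
underlying: notoz-i-zud
1. o -> e, u -> i / F C0 _: fires at position(s) 8: notozizid
2. s -> z, t -> d / V _ V: fires at position(s) 3: nodozizid
surface: nodozizid

cell VEL=ki, CLASS=du:
underlying: notoz-i-z
1. o -> e, u -> i / F C0 _: no change
2. s -> z, t -> d / V _ V: fires at position(s) 3: nodoziz
surface: nodoziz

cell VEL=mi, CLASS=zo:
underlying: notoz-ki-me
1. o -> e, u -> i / F C0 _: no change
2. s -> z, t -> d / V _ V: fires at position(s) 3: nodozkime
surface: nodozkime


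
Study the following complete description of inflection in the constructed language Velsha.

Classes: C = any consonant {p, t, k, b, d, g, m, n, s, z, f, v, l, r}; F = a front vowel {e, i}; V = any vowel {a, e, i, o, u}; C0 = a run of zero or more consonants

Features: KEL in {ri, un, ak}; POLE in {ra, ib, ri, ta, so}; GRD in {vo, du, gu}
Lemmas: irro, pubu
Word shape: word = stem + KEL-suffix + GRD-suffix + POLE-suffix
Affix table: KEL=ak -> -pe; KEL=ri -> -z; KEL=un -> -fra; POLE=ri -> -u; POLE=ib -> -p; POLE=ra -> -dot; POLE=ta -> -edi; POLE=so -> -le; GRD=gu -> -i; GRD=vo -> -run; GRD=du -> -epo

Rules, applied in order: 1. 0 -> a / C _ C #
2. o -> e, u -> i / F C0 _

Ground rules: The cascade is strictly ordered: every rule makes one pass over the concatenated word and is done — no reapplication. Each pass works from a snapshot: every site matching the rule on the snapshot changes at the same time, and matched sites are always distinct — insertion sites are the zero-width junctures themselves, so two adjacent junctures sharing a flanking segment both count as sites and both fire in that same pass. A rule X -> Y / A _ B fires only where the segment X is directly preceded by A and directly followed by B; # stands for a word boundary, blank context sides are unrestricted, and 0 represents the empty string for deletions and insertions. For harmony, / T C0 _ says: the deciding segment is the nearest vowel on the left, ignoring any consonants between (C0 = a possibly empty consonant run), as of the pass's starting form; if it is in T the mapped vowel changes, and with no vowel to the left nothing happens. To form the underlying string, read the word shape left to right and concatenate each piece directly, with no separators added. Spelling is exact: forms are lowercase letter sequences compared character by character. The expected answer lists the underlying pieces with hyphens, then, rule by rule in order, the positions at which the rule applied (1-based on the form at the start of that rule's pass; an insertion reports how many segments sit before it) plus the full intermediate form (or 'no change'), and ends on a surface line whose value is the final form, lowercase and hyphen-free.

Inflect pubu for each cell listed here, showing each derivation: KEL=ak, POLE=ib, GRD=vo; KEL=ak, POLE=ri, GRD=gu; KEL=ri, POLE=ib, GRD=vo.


cell KEL=ak, POLE=ib, GRD=vo:
underlying: pubu-pe-run-p
1. 0 -> a / C _ C #: inserts after position(s) 9: pubuperunap
2. o -> e, u -> i / F C0 _: fires at position(s) 8: pubuperinap
surface: pubuperinap

cell KEL=ak, POLE=ri, GRD=gu:
underlying: pubu-pe-i-u
1. 0 -> a / C _ C #: no change
2. o -> e, u -> i / F C0 _: fires at position(s) 8: pubupeii
surface: pubupeii

cell KEL=ri, POLE=ib, GRD=vo:
underlying: pubu-z-run-p
1. 0 -> a / C _ C #: inserts after position(s) 8: pubuzrunap
2. o -> e, u -> i / F C0 _: no change
surface: pubuzrunap


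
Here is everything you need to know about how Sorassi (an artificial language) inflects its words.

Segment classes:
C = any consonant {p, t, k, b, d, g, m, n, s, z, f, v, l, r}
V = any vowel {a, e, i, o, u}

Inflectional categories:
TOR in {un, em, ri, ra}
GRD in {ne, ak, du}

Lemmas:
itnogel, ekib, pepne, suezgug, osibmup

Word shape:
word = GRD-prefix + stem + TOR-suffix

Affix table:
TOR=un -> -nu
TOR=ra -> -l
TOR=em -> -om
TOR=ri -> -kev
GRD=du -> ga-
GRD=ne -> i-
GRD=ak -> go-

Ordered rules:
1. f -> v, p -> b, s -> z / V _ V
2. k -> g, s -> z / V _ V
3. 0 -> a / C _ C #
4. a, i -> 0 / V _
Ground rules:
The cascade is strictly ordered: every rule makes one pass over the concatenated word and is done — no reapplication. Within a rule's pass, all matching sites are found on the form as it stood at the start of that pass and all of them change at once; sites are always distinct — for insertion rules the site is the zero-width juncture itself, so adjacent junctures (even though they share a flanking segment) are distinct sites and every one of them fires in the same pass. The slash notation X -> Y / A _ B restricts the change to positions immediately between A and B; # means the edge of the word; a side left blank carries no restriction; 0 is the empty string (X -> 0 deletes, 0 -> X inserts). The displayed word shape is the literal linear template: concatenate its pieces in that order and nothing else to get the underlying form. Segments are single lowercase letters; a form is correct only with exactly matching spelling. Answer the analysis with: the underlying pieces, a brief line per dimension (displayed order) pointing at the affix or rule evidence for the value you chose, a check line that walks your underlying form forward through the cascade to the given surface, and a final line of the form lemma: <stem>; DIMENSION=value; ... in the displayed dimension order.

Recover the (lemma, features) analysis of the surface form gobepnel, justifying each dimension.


underlying: go-pepne-l
TOR=ra - signalled by the affix -l
GRD=ak - signalled by the affix go-
check: gopepnel -> gobepnel -> gobepnel -> gobepnel -> gobepnel
lemma: pepne; TOR=ra; GRD=ak


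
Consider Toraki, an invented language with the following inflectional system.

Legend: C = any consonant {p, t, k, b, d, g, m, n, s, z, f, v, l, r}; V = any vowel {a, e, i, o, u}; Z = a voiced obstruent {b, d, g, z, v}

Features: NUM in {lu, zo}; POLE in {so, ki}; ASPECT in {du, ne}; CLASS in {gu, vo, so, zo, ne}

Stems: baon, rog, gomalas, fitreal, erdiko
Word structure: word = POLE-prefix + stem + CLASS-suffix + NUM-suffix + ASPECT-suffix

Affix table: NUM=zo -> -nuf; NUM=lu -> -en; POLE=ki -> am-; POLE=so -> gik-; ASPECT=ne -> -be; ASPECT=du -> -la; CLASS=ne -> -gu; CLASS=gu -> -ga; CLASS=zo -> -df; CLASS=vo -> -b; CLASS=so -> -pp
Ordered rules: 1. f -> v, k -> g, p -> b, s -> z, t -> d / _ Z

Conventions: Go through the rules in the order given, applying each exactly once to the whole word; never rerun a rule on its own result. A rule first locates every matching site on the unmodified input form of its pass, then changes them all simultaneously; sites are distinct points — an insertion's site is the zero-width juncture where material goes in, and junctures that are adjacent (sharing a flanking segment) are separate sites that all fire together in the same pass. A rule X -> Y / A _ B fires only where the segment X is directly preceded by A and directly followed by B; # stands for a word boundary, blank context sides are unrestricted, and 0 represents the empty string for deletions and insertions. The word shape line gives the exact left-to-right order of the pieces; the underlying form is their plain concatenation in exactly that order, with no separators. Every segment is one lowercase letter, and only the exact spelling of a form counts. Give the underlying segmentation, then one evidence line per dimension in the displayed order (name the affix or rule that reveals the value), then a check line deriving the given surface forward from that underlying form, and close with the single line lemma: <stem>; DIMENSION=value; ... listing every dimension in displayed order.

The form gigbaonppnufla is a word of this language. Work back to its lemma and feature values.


underlying: gik-baon-pp-nuf-la
NUM=zo - signalled by the affix -nuf
POLE=so - signalled by the affix gik-
ASPECT=du - signalled by the affix -la
CLASS=so - signalled by the affix -pp
check: gikbaonppnufla -> gigbaonppnufla
lemma: baon; NUM=zo; POLE=so; ASPECT=du; CLASS=so


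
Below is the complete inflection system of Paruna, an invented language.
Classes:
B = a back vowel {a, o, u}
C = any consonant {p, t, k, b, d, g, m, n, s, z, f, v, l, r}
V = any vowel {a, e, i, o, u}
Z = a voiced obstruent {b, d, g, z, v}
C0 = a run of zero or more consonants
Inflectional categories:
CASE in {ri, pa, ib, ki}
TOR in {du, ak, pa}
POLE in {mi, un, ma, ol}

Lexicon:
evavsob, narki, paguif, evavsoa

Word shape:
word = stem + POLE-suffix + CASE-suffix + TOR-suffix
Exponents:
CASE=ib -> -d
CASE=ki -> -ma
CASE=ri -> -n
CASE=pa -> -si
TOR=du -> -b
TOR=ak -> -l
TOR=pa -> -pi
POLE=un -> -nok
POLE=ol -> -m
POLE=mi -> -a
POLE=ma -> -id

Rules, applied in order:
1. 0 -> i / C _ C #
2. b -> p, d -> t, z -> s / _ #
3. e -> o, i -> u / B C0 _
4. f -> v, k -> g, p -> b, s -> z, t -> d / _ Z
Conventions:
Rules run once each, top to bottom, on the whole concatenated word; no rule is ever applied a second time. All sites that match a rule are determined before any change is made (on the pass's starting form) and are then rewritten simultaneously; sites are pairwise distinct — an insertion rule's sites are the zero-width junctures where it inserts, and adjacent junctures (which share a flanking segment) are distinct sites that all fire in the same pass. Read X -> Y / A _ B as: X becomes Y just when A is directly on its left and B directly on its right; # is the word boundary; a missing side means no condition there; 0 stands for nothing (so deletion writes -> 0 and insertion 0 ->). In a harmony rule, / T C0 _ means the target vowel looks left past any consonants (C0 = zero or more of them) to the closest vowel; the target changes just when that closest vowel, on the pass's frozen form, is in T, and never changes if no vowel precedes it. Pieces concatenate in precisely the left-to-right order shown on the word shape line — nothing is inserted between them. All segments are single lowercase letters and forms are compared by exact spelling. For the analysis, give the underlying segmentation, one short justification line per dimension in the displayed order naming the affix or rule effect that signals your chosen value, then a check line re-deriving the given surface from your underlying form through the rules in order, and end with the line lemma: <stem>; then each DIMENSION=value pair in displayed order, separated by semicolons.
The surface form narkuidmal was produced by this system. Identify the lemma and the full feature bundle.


underlying: narki-id-ma-l
CASE=ki - signalled by the affix -ma
TOR=ak - signalled by the affix -l
POLE=ma - signalled by the affix -id
check: narkiidmal -> narkiidmal -> narkiidmal -> narkuidmal -> narkuidmal
lemma: narki; CASE=ki; TOR=ak; POLE=ma


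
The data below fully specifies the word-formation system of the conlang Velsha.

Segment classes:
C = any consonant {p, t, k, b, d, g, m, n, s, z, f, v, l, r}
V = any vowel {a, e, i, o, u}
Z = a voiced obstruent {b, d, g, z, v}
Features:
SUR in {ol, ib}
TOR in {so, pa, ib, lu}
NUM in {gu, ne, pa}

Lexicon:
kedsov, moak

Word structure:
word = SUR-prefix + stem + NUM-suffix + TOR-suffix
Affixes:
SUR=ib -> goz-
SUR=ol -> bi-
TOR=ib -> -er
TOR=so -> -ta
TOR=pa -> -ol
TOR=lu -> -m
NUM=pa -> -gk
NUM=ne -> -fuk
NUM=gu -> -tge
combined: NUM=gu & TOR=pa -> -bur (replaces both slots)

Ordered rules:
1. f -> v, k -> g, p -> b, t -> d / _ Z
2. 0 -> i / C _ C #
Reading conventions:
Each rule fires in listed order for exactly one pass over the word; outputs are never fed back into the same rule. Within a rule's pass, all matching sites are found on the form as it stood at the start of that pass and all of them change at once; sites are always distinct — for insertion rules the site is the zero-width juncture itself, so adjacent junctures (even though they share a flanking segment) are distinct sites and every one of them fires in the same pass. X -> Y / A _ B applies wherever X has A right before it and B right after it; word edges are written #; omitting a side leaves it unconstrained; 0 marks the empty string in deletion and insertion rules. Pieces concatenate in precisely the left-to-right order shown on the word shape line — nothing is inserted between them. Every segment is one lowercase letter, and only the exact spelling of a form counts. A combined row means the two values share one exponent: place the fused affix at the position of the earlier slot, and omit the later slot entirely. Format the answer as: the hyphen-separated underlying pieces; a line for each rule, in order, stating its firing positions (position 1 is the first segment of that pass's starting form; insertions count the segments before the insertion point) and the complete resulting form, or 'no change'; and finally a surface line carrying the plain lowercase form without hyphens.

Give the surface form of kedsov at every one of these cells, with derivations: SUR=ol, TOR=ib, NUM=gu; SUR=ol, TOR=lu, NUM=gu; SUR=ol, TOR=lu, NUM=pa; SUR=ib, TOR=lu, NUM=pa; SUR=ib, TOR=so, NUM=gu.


cell SUR=ol, TOR=ib, NUM=gu:
underlying: bi-kedsov-tge-er
1. f -> v, k -> g, p -> b, t -> d / _ Z: fires at position(s) 9: bikedsovdgeer
2. 0 -> i / C _ C #: no change
surface: bikedsovdgeer

cell SUR=ol, TOR=lu, NUM=gu:
underlying: bi-kedsov-tge-m
1. f -> v, k -> g, p -> b, t -> d / _ Z: fires at position(s) 9: bikedsovdgem
2. 0 -> i / C _ C #: no change
surface: bikedsovdgem

cell SUR=ol, TOR=lu, NUM=pa:
underlying: bi-kedsov-gk-m
1. f -> v, k -> g, p -> b, t -> d / _ Z: no change
2. 0 -> i / C _ C #: inserts after position(s) 10: bikedsovgkim
surface: bikedsovgkim

cell SUR=ib, TOR=lu, NUM=pa:
underlying: goz-kedsov-gk-m
1. f -> v, k -> g, p -> b, t -> d / _ Z: no change
2. 0 -> i / C _ C #: inserts after position(s) 11: gozkedsovgkim
surface: gozkedsovgkim

cell SUR=ib, TOR=so, NUM=gu:
underlying: goz-kedsov-tge-ta
1. f -> v, k -> g, p -> b, t -> d / _ Z: fires at position(s) 10: gozkedsovdgeta
2. 0 -> i / C _ C #: no change
surface: gozkedsovdgeta


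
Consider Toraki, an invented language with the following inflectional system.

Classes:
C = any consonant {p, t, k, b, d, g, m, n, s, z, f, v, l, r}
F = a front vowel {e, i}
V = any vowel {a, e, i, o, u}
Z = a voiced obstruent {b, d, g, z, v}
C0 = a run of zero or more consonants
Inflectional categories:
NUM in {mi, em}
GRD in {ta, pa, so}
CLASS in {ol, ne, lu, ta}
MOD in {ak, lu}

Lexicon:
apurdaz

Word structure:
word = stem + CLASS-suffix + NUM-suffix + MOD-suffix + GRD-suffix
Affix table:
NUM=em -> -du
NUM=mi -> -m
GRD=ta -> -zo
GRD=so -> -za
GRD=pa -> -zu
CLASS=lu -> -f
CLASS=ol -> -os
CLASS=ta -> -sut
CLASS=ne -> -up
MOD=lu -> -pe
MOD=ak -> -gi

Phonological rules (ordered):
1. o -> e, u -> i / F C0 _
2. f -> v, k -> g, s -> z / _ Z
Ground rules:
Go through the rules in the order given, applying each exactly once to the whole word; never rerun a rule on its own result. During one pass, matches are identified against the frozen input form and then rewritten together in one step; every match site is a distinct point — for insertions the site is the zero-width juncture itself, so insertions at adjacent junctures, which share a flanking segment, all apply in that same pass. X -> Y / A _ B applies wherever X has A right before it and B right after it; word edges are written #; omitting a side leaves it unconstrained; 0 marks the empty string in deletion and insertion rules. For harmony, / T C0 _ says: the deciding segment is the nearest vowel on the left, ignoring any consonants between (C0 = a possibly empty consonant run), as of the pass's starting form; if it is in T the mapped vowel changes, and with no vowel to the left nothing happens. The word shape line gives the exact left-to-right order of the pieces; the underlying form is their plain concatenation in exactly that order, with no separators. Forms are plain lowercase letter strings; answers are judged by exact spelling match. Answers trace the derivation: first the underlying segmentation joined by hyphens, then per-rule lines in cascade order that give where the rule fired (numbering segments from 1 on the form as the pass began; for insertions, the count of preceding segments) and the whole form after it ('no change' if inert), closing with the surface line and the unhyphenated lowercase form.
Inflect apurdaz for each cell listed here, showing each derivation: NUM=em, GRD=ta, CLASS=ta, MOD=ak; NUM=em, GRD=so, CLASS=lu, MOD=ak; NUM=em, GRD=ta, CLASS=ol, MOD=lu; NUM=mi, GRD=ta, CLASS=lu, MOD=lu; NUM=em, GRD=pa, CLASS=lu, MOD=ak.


cell NUM=em, GRD=ta, CLASS=ta, MOD=ak:
underlying: apurdaz-sut-du-gi-zo
1. o -> e, u -> i / F C0 _: fires at position(s) 16: apurdazsutdugize
2. f -> v, k -> g, s -> z / _ Z: no change
surface: apurdazsutdugize

cell NUM=em, GRD=so, CLASS=lu, MOD=ak:
underlying: apurdaz-f-du-gi-za
1. o -> e, u -> i / F C0 _: no change
2. f -> v, k -> g, s -> z / _ Z: fires at position(s) 8: apurdazvdugiza
surface: apurdazvdugiza

cell NUM=em, GRD=ta, CLASS=ol, MOD=lu:
underlying: apurdaz-os-du-pe-zo
1. o -> e, u -> i / F C0 _: fires at position(s) 15: apurdazosdupeze
2. f -> v, k -> g, s -> z / _ Z: fires at position(s) 9: apurdazozdupeze
surface: apurdazozdupeze

cell NUM=mi, GRD=ta, CLASS=lu, MOD=lu:
underlying: apurdaz-f-m-pe-zo
1. o -> e, u -> i / F C0 _: fires at position(s) 13: apurdazfmpeze
2. f -> v, k -> g, s -> z / _ Z: no change
surface: apurdazfmpeze

cell NUM=em, GRD=pa, CLASS=lu, MOD=ak:
underlying: apurdaz-f-du-gi-zu
1. o -> e, u -> i / F C0 _: fires at position(s) 14: apurdazfdugizi
2. f -> v, k -> g, s -> z / _ Z: fires at position(s) 8: apurdazvdugizi
surface: apurdazvdugizi


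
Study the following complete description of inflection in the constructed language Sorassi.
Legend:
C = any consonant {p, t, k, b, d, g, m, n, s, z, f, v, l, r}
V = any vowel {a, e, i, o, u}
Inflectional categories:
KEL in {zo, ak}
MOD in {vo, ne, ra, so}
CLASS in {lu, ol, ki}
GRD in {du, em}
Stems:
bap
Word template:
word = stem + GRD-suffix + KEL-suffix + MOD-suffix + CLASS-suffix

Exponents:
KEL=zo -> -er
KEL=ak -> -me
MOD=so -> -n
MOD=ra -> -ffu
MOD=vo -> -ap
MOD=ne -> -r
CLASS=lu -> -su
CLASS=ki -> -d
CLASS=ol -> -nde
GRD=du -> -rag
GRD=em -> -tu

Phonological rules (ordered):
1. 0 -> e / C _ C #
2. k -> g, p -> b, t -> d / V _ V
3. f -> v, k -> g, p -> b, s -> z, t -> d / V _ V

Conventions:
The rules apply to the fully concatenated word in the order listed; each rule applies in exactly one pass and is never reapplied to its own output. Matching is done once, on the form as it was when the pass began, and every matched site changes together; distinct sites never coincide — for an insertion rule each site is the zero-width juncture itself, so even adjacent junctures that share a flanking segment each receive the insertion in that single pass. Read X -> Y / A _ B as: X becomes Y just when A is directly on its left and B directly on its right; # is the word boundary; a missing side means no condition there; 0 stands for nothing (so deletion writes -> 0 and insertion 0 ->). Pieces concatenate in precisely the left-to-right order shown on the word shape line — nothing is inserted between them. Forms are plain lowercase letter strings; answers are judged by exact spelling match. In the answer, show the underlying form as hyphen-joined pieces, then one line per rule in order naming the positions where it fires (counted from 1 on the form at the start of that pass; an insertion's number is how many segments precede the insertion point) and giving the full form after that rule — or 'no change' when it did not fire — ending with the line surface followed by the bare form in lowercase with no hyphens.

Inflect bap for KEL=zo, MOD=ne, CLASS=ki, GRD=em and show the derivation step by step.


underlying: bap-tu-er-r-d
1. 0 -> e / C _ C #: inserts after position(s) 8: baptuerred
2. k -> g, p -> b, t -> d / V _ V: no change
3. f -> v, k -> g, p -> b, s -> z, t -> d / V _ V: no change
surface: baptuerred


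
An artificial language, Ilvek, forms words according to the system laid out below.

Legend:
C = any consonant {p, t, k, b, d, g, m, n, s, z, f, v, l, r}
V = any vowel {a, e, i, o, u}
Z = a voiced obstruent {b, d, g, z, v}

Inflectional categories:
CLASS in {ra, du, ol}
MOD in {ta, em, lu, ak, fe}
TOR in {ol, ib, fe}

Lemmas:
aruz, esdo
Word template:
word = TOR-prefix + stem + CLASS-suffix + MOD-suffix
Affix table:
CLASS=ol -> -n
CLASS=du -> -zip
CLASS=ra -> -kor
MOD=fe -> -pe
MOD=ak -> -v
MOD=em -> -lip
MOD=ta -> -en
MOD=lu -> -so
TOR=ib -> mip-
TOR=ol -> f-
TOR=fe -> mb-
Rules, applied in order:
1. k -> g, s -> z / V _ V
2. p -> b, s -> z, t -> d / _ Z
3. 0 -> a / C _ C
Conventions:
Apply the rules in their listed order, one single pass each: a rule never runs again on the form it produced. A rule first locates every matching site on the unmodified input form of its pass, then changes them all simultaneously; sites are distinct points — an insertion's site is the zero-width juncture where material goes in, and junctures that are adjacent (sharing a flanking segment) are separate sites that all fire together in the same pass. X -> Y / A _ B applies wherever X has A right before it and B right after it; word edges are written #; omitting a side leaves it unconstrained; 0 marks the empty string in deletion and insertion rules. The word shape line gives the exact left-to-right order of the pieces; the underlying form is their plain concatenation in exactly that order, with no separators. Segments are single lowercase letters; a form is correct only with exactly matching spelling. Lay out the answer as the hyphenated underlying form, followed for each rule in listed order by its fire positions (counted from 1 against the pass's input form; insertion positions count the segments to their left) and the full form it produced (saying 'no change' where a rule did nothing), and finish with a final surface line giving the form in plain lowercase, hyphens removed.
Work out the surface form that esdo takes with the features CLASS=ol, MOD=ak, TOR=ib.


underlying: mip-esdo-n-v
1. k -> g, s -> z / V _ V: no change
2. p -> b, s -> z, t -> d / _ Z: fires at position(s) 5: mipezdonv
3. 0 -> a / C _ C: inserts after position(s) 5, 8: mipezadonav
surface: mipezadonav


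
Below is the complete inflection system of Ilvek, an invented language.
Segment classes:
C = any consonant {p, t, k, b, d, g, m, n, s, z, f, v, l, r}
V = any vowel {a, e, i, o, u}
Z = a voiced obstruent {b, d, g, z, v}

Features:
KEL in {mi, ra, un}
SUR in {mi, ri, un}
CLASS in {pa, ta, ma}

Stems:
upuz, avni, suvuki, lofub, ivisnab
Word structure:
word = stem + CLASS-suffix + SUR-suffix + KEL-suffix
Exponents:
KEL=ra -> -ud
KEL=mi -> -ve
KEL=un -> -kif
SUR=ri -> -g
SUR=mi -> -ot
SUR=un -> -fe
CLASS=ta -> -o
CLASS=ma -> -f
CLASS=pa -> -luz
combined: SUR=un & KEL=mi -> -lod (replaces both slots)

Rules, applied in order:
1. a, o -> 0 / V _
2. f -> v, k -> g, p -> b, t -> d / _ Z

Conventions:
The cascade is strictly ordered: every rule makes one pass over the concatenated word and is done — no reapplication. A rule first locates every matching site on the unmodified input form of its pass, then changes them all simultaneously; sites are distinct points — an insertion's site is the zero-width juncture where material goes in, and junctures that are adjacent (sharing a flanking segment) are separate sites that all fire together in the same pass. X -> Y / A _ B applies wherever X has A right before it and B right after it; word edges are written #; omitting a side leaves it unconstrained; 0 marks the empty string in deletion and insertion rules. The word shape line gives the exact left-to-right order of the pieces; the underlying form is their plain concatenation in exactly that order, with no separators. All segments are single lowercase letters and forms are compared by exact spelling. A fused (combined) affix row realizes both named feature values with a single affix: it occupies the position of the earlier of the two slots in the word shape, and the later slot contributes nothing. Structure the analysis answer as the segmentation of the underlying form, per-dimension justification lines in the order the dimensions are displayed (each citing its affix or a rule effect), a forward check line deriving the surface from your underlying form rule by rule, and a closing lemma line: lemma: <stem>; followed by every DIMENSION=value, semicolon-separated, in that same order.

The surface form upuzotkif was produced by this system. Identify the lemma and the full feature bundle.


underlying: upuz-o-ot-kif
KEL=un - signalled by the affix -kif
SUR=mi - signalled by the affix -ot
CLASS=ta - signalled by the affix -o
check: upuzootkif -> upuzotkif -> upuzotkif
lemma: upuz; KEL=un; SUR=mi; CLASS=ta


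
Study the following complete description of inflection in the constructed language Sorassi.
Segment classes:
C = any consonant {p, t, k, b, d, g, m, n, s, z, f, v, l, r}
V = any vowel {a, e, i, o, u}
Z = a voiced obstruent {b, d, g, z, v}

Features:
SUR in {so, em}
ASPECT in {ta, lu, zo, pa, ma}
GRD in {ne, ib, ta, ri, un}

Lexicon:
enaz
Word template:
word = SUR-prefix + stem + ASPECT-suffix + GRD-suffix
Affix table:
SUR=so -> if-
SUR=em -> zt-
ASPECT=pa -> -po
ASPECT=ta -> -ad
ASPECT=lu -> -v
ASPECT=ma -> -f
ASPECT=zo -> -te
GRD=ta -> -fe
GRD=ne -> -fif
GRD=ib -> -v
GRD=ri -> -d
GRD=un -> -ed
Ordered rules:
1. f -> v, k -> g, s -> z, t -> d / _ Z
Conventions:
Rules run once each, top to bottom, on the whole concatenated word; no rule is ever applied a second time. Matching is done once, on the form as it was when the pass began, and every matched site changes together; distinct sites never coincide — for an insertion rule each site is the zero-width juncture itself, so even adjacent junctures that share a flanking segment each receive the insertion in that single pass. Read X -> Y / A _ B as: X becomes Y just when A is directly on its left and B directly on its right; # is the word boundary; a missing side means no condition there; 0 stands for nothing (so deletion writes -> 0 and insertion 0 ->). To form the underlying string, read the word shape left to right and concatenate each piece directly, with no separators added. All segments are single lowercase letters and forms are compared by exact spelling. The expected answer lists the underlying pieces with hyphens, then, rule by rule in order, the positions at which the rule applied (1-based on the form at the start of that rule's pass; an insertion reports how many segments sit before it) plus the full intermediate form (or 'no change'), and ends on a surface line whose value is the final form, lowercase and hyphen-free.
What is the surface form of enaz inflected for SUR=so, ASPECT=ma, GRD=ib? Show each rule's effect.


underlying: if-enaz-f-v
1. f -> v, k -> g, s -> z, t -> d / _ Z: fires at position(s) 7: ifenazvv
surface: ifenazvv


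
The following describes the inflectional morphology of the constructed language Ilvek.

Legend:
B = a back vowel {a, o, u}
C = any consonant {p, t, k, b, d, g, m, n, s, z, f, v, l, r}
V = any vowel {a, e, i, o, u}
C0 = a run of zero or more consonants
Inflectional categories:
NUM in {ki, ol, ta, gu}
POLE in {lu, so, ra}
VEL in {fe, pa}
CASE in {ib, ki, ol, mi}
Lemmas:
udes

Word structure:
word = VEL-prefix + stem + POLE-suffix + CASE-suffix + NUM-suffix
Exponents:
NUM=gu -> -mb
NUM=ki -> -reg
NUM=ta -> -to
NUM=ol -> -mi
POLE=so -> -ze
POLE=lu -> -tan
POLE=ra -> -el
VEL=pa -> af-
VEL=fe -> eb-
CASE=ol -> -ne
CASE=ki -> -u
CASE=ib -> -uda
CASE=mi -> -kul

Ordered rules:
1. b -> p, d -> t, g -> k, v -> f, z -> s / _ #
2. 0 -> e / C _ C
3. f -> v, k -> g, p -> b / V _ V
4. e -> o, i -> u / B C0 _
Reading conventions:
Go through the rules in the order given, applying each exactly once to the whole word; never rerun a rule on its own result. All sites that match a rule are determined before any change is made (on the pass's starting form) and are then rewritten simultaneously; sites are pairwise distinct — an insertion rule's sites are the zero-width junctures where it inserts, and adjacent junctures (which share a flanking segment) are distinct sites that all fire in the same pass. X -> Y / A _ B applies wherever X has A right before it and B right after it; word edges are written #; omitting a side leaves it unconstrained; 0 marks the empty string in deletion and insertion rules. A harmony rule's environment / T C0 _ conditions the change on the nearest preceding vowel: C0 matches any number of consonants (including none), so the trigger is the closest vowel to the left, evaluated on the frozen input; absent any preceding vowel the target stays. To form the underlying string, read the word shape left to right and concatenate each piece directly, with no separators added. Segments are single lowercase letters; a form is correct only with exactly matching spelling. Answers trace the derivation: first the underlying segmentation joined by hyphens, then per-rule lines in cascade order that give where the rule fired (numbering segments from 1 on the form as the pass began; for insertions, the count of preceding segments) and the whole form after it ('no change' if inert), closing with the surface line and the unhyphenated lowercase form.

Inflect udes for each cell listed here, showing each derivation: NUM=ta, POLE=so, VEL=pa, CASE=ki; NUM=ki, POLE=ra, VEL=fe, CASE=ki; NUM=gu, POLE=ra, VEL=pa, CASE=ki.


cell NUM=ta, POLE=so, VEL=pa, CASE=ki:
underlying: af-udes-ze-u-to
1. b -> p, d -> t, g -> k, v -> f, z -> s / _ #: no change
2. 0 -> e / C _ C: inserts after position(s) 6: afudesezeuto
3. f -> v, k -> g, p -> b / V _ V: fires at position(s) 2: avudesezeuto
4. e -> o, i -> u / B C0 _: fires at position(s) 5: avudosezeuto
surface: avudosezeuto

cell NUM=ki, POLE=ra, VEL=fe, CASE=ki:
underlying: eb-udes-el-u-reg
1. b -> p, d -> t, g -> k, v -> f, z -> s / _ #: fires at position(s) 12: ebudeselurek
2. 0 -> e / C _ C: no change
3. f -> v, k -> g, p -> b / V _ V: no change
4. e -> o, i -> u / B C0 _: fires at position(s) 5, 11: ebudoselurok
surface: ebudoselurok

cell NUM=gu, POLE=ra, VEL=pa, CASE=ki:
underlying: af-udes-el-u-mb
1. b -> p, d -> t, g -> k, v -> f, z -> s / _ #: fires at position(s) 11: afudeselump
2. 0 -> e / C _ C: inserts after position(s) 10: afudeselumep
3. f -> v, k -> g, p -> b / V _ V: fires at position(s) 2: avudeselumep
4. e -> o, i -> u / B C0 _: fires at position(s) 5, 11: avudoselumop
surface: avudoselumop
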